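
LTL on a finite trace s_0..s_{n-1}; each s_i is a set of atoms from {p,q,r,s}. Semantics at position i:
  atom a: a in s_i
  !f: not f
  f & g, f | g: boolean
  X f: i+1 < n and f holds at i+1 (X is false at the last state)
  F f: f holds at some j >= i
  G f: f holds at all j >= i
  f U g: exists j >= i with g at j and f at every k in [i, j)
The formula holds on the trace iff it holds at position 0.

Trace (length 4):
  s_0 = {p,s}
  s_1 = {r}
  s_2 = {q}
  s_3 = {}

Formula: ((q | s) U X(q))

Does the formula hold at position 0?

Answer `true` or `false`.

Answer: true

Derivation:
s_0={p,s}: ((q | s) U X(q))=True (q | s)=True q=False s=True X(q)=False
s_1={r}: ((q | s) U X(q))=True (q | s)=False q=False s=False X(q)=True
s_2={q}: ((q | s) U X(q))=False (q | s)=True q=True s=False X(q)=False
s_3={}: ((q | s) U X(q))=False (q | s)=False q=False s=False X(q)=False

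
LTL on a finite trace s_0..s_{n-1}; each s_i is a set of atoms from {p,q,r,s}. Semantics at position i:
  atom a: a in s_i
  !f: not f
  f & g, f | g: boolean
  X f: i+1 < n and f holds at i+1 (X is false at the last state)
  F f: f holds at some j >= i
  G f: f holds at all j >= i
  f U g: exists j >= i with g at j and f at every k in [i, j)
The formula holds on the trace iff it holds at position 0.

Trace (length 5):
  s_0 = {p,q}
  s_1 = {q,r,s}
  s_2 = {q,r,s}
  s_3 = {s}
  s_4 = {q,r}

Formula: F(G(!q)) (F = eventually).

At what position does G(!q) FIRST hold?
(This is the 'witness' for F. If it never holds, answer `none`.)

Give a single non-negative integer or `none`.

s_0={p,q}: G(!q)=False !q=False q=True
s_1={q,r,s}: G(!q)=False !q=False q=True
s_2={q,r,s}: G(!q)=False !q=False q=True
s_3={s}: G(!q)=False !q=True q=False
s_4={q,r}: G(!q)=False !q=False q=True
F(G(!q)) does not hold (no witness exists).

Answer: none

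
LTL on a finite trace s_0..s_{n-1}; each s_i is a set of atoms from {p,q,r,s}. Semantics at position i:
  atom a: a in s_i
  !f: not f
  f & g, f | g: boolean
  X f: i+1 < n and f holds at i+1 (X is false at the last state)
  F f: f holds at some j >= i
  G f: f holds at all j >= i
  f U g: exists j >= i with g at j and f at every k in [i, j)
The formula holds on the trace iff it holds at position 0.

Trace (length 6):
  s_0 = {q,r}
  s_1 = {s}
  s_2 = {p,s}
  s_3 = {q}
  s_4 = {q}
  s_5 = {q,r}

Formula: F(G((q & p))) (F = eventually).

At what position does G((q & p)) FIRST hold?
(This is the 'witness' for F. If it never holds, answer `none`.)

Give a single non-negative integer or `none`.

Answer: none

Derivation:
s_0={q,r}: G((q & p))=False (q & p)=False q=True p=False
s_1={s}: G((q & p))=False (q & p)=False q=False p=False
s_2={p,s}: G((q & p))=False (q & p)=False q=False p=True
s_3={q}: G((q & p))=False (q & p)=False q=True p=False
s_4={q}: G((q & p))=False (q & p)=False q=True p=False
s_5={q,r}: G((q & p))=False (q & p)=False q=True p=False
F(G((q & p))) does not hold (no witness exists).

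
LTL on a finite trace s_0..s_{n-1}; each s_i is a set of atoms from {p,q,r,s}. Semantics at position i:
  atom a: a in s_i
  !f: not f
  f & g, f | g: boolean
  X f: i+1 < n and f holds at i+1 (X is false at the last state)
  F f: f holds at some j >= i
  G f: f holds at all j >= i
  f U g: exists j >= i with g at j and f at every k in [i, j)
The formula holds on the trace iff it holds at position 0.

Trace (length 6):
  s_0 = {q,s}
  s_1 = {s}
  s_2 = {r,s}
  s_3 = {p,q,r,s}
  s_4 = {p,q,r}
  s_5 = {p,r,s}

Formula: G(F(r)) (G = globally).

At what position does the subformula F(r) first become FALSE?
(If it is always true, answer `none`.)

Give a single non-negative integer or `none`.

s_0={q,s}: F(r)=True r=False
s_1={s}: F(r)=True r=False
s_2={r,s}: F(r)=True r=True
s_3={p,q,r,s}: F(r)=True r=True
s_4={p,q,r}: F(r)=True r=True
s_5={p,r,s}: F(r)=True r=True
G(F(r)) holds globally = True
No violation — formula holds at every position.

Answer: none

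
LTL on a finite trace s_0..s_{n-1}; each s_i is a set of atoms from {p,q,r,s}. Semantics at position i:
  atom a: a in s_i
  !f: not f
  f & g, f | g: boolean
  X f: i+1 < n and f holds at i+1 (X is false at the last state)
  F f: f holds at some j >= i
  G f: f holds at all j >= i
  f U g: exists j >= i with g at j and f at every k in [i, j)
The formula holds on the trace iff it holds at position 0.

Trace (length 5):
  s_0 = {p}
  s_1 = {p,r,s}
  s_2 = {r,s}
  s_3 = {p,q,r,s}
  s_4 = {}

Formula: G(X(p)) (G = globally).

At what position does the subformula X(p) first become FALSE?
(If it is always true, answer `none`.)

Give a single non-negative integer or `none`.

s_0={p}: X(p)=True p=True
s_1={p,r,s}: X(p)=False p=True
s_2={r,s}: X(p)=True p=False
s_3={p,q,r,s}: X(p)=False p=True
s_4={}: X(p)=False p=False
G(X(p)) holds globally = False
First violation at position 1.

Answer: 1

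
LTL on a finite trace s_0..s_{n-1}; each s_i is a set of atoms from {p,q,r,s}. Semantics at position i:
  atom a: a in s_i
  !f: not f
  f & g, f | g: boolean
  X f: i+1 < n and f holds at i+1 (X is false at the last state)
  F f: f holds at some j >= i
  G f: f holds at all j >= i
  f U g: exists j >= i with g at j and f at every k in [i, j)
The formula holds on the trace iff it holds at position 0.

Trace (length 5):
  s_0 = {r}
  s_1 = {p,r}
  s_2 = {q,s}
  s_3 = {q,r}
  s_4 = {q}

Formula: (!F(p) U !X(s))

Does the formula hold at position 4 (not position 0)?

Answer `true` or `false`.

s_0={r}: (!F(p) U !X(s))=True !F(p)=False F(p)=True p=False !X(s)=True X(s)=False s=False
s_1={p,r}: (!F(p) U !X(s))=False !F(p)=False F(p)=True p=True !X(s)=False X(s)=True s=False
s_2={q,s}: (!F(p) U !X(s))=True !F(p)=True F(p)=False p=False !X(s)=True X(s)=False s=True
s_3={q,r}: (!F(p) U !X(s))=True !F(p)=True F(p)=False p=False !X(s)=True X(s)=False s=False
s_4={q}: (!F(p) U !X(s))=True !F(p)=True F(p)=False p=False !X(s)=True X(s)=False s=False
Evaluating at position 4: result = True

Answer: true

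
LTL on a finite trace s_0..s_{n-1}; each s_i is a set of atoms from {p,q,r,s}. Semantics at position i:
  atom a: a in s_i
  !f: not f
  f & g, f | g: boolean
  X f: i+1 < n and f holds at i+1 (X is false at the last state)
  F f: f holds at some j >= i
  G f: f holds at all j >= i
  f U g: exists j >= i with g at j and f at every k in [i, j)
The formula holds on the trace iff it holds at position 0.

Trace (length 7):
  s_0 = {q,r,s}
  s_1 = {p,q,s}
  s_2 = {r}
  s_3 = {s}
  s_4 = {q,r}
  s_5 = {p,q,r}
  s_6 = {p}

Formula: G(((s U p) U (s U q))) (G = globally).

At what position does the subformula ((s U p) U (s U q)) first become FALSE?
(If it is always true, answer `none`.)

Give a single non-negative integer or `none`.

s_0={q,r,s}: ((s U p) U (s U q))=True (s U p)=True s=True p=False (s U q)=True q=True
s_1={p,q,s}: ((s U p) U (s U q))=True (s U p)=True s=True p=True (s U q)=True q=True
s_2={r}: ((s U p) U (s U q))=False (s U p)=False s=False p=False (s U q)=False q=False
s_3={s}: ((s U p) U (s U q))=True (s U p)=False s=True p=False (s U q)=True q=False
s_4={q,r}: ((s U p) U (s U q))=True (s U p)=False s=False p=False (s U q)=True q=True
s_5={p,q,r}: ((s U p) U (s U q))=True (s U p)=True s=False p=True (s U q)=True q=True
s_6={p}: ((s U p) U (s U q))=False (s U p)=True s=False p=True (s U q)=False q=False
G(((s U p) U (s U q))) holds globally = False
First violation at position 2.

Answer: 2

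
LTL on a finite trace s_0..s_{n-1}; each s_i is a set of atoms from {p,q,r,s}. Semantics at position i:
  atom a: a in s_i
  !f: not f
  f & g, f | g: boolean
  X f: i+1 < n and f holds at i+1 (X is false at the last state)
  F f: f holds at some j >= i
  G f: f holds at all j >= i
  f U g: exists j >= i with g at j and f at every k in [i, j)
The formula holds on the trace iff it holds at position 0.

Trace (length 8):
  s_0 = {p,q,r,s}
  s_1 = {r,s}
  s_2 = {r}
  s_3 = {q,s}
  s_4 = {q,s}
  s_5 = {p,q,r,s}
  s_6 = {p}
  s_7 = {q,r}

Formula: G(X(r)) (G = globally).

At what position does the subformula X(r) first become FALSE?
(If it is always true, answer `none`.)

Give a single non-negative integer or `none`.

s_0={p,q,r,s}: X(r)=True r=True
s_1={r,s}: X(r)=True r=True
s_2={r}: X(r)=False r=True
s_3={q,s}: X(r)=False r=False
s_4={q,s}: X(r)=True r=False
s_5={p,q,r,s}: X(r)=False r=True
s_6={p}: X(r)=True r=False
s_7={q,r}: X(r)=False r=True
G(X(r)) holds globally = False
First violation at position 2.

Answer: 2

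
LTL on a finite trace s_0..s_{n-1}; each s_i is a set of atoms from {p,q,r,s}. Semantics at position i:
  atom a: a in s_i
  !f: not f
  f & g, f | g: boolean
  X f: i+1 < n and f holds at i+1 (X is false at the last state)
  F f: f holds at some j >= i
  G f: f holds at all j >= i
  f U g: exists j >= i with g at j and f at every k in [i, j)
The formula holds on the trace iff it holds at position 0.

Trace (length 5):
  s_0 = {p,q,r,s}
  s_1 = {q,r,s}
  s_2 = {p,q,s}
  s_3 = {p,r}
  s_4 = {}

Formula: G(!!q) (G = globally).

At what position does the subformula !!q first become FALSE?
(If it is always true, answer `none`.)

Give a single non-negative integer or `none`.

Answer: 3

Derivation:
s_0={p,q,r,s}: !!q=True !q=False q=True
s_1={q,r,s}: !!q=True !q=False q=True
s_2={p,q,s}: !!q=True !q=False q=True
s_3={p,r}: !!q=False !q=True q=False
s_4={}: !!q=False !q=True q=False
G(!!q) holds globally = False
First violation at position 3.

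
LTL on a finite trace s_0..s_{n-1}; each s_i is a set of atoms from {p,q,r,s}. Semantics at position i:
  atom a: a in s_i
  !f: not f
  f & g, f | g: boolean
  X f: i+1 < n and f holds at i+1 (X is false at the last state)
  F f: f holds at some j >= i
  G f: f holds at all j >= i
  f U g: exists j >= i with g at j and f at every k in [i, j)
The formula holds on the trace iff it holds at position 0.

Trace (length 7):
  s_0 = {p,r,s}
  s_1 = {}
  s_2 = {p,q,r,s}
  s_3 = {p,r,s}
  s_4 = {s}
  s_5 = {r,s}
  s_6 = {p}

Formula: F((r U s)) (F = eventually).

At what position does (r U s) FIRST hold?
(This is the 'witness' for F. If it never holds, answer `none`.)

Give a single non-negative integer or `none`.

s_0={p,r,s}: (r U s)=True r=True s=True
s_1={}: (r U s)=False r=False s=False
s_2={p,q,r,s}: (r U s)=True r=True s=True
s_3={p,r,s}: (r U s)=True r=True s=True
s_4={s}: (r U s)=True r=False s=True
s_5={r,s}: (r U s)=True r=True s=True
s_6={p}: (r U s)=False r=False s=False
F((r U s)) holds; first witness at position 0.

Answer: 0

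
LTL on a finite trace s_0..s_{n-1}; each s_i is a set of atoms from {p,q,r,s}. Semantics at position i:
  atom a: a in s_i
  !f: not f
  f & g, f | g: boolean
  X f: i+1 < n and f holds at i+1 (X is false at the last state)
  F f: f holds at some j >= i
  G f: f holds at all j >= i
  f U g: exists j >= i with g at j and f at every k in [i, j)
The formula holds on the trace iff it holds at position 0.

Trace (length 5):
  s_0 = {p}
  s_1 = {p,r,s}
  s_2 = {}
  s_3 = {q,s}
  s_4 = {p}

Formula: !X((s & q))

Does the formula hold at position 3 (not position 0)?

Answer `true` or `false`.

s_0={p}: !X((s & q))=True X((s & q))=False (s & q)=False s=False q=False
s_1={p,r,s}: !X((s & q))=True X((s & q))=False (s & q)=False s=True q=False
s_2={}: !X((s & q))=False X((s & q))=True (s & q)=False s=False q=False
s_3={q,s}: !X((s & q))=True X((s & q))=False (s & q)=True s=True q=True
s_4={p}: !X((s & q))=True X((s & q))=False (s & q)=False s=False q=False
Evaluating at position 3: result = True

Answer: true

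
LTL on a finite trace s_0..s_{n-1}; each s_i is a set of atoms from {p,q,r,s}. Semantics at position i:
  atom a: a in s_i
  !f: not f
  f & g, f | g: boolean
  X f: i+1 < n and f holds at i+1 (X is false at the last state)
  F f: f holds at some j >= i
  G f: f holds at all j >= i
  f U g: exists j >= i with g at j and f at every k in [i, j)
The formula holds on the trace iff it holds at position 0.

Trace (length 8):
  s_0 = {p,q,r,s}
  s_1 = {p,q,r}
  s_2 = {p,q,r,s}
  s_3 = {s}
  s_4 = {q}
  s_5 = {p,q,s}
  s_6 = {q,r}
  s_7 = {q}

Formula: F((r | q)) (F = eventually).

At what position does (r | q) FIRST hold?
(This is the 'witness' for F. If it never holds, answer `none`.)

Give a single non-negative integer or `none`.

s_0={p,q,r,s}: (r | q)=True r=True q=True
s_1={p,q,r}: (r | q)=True r=True q=True
s_2={p,q,r,s}: (r | q)=True r=True q=True
s_3={s}: (r | q)=False r=False q=False
s_4={q}: (r | q)=True r=False q=True
s_5={p,q,s}: (r | q)=True r=False q=True
s_6={q,r}: (r | q)=True r=True q=True
s_7={q}: (r | q)=True r=False q=True
F((r | q)) holds; first witness at position 0.

Answer: 0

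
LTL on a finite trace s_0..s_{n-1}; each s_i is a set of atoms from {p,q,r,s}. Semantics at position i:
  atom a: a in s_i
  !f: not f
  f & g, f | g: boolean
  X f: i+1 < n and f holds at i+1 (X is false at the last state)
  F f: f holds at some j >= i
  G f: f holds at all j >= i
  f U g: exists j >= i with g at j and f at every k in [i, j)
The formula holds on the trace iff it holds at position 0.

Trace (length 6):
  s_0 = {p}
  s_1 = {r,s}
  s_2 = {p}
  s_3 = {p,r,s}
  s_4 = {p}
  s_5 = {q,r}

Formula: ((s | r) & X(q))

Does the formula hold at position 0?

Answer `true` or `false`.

Answer: false

Derivation:
s_0={p}: ((s | r) & X(q))=False (s | r)=False s=False r=False X(q)=False q=False
s_1={r,s}: ((s | r) & X(q))=False (s | r)=True s=True r=True X(q)=False q=False
s_2={p}: ((s | r) & X(q))=False (s | r)=False s=False r=False X(q)=False q=False
s_3={p,r,s}: ((s | r) & X(q))=False (s | r)=True s=True r=True X(q)=False q=False
s_4={p}: ((s | r) & X(q))=False (s | r)=False s=False r=False X(q)=True q=False
s_5={q,r}: ((s | r) & X(q))=False (s | r)=True s=False r=True X(q)=False q=True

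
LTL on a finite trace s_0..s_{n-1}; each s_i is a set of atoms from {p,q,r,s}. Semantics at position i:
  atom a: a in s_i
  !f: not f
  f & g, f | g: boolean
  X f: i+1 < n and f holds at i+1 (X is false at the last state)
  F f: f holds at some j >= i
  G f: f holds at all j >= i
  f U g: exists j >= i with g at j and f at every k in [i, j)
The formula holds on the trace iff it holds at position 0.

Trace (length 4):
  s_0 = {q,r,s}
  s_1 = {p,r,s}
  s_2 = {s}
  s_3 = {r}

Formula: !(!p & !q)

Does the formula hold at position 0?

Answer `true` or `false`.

Answer: true

Derivation:
s_0={q,r,s}: !(!p & !q)=True (!p & !q)=False !p=True p=False !q=False q=True
s_1={p,r,s}: !(!p & !q)=True (!p & !q)=False !p=False p=True !q=True q=False
s_2={s}: !(!p & !q)=False (!p & !q)=True !p=True p=False !q=True q=False
s_3={r}: !(!p & !q)=False (!p & !q)=True !p=True p=False !q=True q=False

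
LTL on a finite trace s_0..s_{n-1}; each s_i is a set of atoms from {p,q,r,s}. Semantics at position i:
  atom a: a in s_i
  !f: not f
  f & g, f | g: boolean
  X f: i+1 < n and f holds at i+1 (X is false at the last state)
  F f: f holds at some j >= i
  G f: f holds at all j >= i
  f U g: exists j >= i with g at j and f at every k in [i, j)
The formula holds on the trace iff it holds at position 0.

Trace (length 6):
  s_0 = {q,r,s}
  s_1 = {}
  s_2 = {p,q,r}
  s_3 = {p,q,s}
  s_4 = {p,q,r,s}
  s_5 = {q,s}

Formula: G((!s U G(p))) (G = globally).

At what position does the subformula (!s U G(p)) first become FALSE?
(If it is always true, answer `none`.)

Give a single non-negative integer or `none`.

Answer: 0

Derivation:
s_0={q,r,s}: (!s U G(p))=False !s=False s=True G(p)=False p=False
s_1={}: (!s U G(p))=False !s=True s=False G(p)=False p=False
s_2={p,q,r}: (!s U G(p))=False !s=True s=False G(p)=False p=True
s_3={p,q,s}: (!s U G(p))=False !s=False s=True G(p)=False p=True
s_4={p,q,r,s}: (!s U G(p))=False !s=False s=True G(p)=False p=True
s_5={q,s}: (!s U G(p))=False !s=False s=True G(p)=False p=False
G((!s U G(p))) holds globally = False
First violation at position 0.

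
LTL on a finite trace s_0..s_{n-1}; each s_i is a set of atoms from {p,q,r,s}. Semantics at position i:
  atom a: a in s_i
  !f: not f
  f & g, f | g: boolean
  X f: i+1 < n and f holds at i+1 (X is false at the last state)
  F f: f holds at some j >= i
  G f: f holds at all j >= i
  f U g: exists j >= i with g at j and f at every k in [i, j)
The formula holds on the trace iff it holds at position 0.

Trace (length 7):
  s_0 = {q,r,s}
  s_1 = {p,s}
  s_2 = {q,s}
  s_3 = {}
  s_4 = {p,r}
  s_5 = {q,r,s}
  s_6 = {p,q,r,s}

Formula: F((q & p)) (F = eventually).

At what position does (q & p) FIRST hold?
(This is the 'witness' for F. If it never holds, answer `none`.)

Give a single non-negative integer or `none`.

s_0={q,r,s}: (q & p)=False q=True p=False
s_1={p,s}: (q & p)=False q=False p=True
s_2={q,s}: (q & p)=False q=True p=False
s_3={}: (q & p)=False q=False p=False
s_4={p,r}: (q & p)=False q=False p=True
s_5={q,r,s}: (q & p)=False q=True p=False
s_6={p,q,r,s}: (q & p)=True q=True p=True
F((q & p)) holds; first witness at position 6.

Answer: 6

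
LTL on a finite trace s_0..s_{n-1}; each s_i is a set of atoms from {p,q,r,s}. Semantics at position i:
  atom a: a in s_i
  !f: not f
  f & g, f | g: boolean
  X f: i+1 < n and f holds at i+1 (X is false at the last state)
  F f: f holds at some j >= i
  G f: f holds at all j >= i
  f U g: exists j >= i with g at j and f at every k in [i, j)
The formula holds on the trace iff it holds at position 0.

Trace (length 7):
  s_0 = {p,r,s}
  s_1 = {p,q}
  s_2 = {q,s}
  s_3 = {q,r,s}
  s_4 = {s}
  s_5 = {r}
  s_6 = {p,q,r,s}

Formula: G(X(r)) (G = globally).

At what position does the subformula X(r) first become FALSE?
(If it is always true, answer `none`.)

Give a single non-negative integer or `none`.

s_0={p,r,s}: X(r)=False r=True
s_1={p,q}: X(r)=False r=False
s_2={q,s}: X(r)=True r=False
s_3={q,r,s}: X(r)=False r=True
s_4={s}: X(r)=True r=False
s_5={r}: X(r)=True r=True
s_6={p,q,r,s}: X(r)=False r=True
G(X(r)) holds globally = False
First violation at position 0.

Answer: 0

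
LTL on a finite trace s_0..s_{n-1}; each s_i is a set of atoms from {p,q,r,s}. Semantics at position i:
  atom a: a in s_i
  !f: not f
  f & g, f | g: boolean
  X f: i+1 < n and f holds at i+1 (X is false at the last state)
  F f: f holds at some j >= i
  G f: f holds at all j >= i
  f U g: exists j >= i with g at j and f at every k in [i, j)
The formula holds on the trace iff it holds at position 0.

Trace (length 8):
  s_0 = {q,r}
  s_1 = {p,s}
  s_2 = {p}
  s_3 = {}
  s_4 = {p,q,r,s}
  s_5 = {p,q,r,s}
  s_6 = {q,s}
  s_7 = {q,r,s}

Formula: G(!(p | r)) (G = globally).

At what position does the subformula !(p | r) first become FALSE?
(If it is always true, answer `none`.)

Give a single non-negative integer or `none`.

Answer: 0

Derivation:
s_0={q,r}: !(p | r)=False (p | r)=True p=False r=True
s_1={p,s}: !(p | r)=False (p | r)=True p=True r=False
s_2={p}: !(p | r)=False (p | r)=True p=True r=False
s_3={}: !(p | r)=True (p | r)=False p=False r=False
s_4={p,q,r,s}: !(p | r)=False (p | r)=True p=True r=True
s_5={p,q,r,s}: !(p | r)=False (p | r)=True p=True r=True
s_6={q,s}: !(p | r)=True (p | r)=False p=False r=False
s_7={q,r,s}: !(p | r)=False (p | r)=True p=False r=True
G(!(p | r)) holds globally = False
First violation at position 0.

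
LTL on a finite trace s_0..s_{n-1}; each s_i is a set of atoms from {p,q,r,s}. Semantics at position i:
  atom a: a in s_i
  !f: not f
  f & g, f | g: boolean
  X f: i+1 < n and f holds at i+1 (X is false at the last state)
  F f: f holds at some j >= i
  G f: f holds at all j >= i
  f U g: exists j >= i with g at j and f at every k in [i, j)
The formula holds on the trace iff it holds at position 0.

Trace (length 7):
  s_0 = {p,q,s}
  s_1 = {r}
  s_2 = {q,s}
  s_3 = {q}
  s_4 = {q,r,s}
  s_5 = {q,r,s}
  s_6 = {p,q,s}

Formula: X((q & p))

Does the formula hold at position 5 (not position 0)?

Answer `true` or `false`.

Answer: true

Derivation:
s_0={p,q,s}: X((q & p))=False (q & p)=True q=True p=True
s_1={r}: X((q & p))=False (q & p)=False q=False p=False
s_2={q,s}: X((q & p))=False (q & p)=False q=True p=False
s_3={q}: X((q & p))=False (q & p)=False q=True p=False
s_4={q,r,s}: X((q & p))=False (q & p)=False q=True p=False
s_5={q,r,s}: X((q & p))=True (q & p)=False q=True p=False
s_6={p,q,s}: X((q & p))=False (q & p)=True q=True p=True
Evaluating at position 5: result = True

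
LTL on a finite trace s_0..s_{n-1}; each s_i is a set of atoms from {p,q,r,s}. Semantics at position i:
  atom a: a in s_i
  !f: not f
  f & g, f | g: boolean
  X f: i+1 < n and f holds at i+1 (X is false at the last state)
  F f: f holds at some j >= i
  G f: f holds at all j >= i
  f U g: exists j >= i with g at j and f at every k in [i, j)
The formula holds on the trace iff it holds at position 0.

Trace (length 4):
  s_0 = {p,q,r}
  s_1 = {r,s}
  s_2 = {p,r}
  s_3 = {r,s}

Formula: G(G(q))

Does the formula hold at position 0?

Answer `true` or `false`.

Answer: false

Derivation:
s_0={p,q,r}: G(G(q))=False G(q)=False q=True
s_1={r,s}: G(G(q))=False G(q)=False q=False
s_2={p,r}: G(G(q))=False G(q)=False q=False
s_3={r,s}: G(G(q))=False G(q)=False q=False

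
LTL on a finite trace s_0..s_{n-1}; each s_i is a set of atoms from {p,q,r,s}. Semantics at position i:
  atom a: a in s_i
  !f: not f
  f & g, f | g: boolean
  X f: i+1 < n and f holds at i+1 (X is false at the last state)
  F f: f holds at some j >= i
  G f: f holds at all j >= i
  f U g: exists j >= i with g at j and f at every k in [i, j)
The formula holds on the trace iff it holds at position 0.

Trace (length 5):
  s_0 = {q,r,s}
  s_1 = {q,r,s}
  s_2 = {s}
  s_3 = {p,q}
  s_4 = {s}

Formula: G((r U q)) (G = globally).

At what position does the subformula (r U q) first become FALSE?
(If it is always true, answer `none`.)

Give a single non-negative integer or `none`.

s_0={q,r,s}: (r U q)=True r=True q=True
s_1={q,r,s}: (r U q)=True r=True q=True
s_2={s}: (r U q)=False r=False q=False
s_3={p,q}: (r U q)=True r=False q=True
s_4={s}: (r U q)=False r=False q=False
G((r U q)) holds globally = False
First violation at position 2.

Answer: 2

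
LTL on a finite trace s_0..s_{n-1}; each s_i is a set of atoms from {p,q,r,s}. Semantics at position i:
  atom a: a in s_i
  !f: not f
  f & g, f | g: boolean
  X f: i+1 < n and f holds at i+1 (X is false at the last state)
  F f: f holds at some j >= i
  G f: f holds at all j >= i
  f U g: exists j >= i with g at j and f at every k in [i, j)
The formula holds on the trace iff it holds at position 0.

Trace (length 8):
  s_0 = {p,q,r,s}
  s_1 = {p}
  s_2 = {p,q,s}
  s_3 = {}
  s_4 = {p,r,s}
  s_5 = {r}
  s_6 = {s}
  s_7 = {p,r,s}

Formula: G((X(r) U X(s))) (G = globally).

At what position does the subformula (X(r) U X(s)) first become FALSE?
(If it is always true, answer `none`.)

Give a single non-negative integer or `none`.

s_0={p,q,r,s}: (X(r) U X(s))=False X(r)=False r=True X(s)=False s=True
s_1={p}: (X(r) U X(s))=True X(r)=False r=False X(s)=True s=False
s_2={p,q,s}: (X(r) U X(s))=False X(r)=False r=False X(s)=False s=True
s_3={}: (X(r) U X(s))=True X(r)=True r=False X(s)=True s=False
s_4={p,r,s}: (X(r) U X(s))=True X(r)=True r=True X(s)=False s=True
s_5={r}: (X(r) U X(s))=True X(r)=False r=True X(s)=True s=False
s_6={s}: (X(r) U X(s))=True X(r)=True r=False X(s)=True s=True
s_7={p,r,s}: (X(r) U X(s))=False X(r)=False r=True X(s)=False s=True
G((X(r) U X(s))) holds globally = False
First violation at position 0.

Answer: 0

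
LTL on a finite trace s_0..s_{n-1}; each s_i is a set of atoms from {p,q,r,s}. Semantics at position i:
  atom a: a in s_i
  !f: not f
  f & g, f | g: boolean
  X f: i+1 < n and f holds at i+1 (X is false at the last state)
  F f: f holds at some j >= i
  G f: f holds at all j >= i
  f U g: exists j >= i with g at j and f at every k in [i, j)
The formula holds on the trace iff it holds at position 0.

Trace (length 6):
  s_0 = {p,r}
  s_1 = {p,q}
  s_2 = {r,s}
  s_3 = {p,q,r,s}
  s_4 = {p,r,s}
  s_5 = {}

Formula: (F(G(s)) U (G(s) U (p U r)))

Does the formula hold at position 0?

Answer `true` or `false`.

Answer: true

Derivation:
s_0={p,r}: (F(G(s)) U (G(s) U (p U r)))=True F(G(s))=False G(s)=False s=False (G(s) U (p U r))=True (p U r)=True p=True r=True
s_1={p,q}: (F(G(s)) U (G(s) U (p U r)))=True F(G(s))=False G(s)=False s=False (G(s) U (p U r))=True (p U r)=True p=True r=False
s_2={r,s}: (F(G(s)) U (G(s) U (p U r)))=True F(G(s))=False G(s)=False s=True (G(s) U (p U r))=True (p U r)=True p=False r=True
s_3={p,q,r,s}: (F(G(s)) U (G(s) U (p U r)))=True F(G(s))=False G(s)=False s=True (G(s) U (p U r))=True (p U r)=True p=True r=True
s_4={p,r,s}: (F(G(s)) U (G(s) U (p U r)))=True F(G(s))=False G(s)=False s=True (G(s) U (p U r))=True (p U r)=True p=True r=True
s_5={}: (F(G(s)) U (G(s) U (p U r)))=False F(G(s))=False G(s)=False s=False (G(s) U (p U r))=False (p U r)=False p=False r=False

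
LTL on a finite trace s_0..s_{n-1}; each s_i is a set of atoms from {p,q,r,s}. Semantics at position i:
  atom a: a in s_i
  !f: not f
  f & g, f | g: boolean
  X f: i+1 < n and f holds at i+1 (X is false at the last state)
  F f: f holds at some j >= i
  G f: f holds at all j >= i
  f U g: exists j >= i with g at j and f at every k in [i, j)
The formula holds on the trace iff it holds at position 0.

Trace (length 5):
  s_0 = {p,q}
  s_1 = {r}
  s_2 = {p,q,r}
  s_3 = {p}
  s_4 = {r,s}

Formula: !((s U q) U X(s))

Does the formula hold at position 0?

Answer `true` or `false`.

s_0={p,q}: !((s U q) U X(s))=True ((s U q) U X(s))=False (s U q)=True s=False q=True X(s)=False
s_1={r}: !((s U q) U X(s))=True ((s U q) U X(s))=False (s U q)=False s=False q=False X(s)=False
s_2={p,q,r}: !((s U q) U X(s))=False ((s U q) U X(s))=True (s U q)=True s=False q=True X(s)=False
s_3={p}: !((s U q) U X(s))=False ((s U q) U X(s))=True (s U q)=False s=False q=False X(s)=True
s_4={r,s}: !((s U q) U X(s))=True ((s U q) U X(s))=False (s U q)=False s=True q=False X(s)=False

Answer: true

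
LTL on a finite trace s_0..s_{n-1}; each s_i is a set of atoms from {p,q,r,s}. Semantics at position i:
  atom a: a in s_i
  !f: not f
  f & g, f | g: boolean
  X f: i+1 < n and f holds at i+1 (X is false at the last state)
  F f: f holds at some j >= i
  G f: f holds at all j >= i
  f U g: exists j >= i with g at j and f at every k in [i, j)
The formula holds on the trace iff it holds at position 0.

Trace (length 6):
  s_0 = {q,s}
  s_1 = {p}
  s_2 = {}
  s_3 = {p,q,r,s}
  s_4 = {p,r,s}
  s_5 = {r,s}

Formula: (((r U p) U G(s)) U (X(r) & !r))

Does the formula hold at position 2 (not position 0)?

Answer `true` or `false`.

Answer: true

Derivation:
s_0={q,s}: (((r U p) U G(s)) U (X(r) & !r))=False ((r U p) U G(s))=False (r U p)=False r=False p=False G(s)=False s=True (X(r) & !r)=False X(r)=False !r=True
s_1={p}: (((r U p) U G(s)) U (X(r) & !r))=False ((r U p) U G(s))=False (r U p)=True r=False p=True G(s)=False s=False (X(r) & !r)=False X(r)=False !r=True
s_2={}: (((r U p) U G(s)) U (X(r) & !r))=True ((r U p) U G(s))=False (r U p)=False r=False p=False G(s)=False s=False (X(r) & !r)=True X(r)=True !r=True
s_3={p,q,r,s}: (((r U p) U G(s)) U (X(r) & !r))=False ((r U p) U G(s))=True (r U p)=True r=True p=True G(s)=True s=True (X(r) & !r)=False X(r)=True !r=False
s_4={p,r,s}: (((r U p) U G(s)) U (X(r) & !r))=False ((r U p) U G(s))=True (r U p)=True r=True p=True G(s)=True s=True (X(r) & !r)=False X(r)=True !r=False
s_5={r,s}: (((r U p) U G(s)) U (X(r) & !r))=False ((r U p) U G(s))=True (r U p)=False r=True p=False G(s)=True s=True (X(r) & !r)=False X(r)=False !r=False
Evaluating at position 2: result = True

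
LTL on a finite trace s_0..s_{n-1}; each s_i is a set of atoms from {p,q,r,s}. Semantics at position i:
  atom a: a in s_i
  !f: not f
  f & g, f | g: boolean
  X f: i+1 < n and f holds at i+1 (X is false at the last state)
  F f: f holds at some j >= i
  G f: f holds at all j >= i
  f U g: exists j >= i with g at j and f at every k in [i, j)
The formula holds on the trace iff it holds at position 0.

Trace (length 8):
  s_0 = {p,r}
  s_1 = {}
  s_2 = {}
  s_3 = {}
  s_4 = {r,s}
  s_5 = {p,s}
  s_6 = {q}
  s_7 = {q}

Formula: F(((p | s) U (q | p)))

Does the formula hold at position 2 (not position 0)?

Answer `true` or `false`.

s_0={p,r}: F(((p | s) U (q | p)))=True ((p | s) U (q | p))=True (p | s)=True p=True s=False (q | p)=True q=False
s_1={}: F(((p | s) U (q | p)))=True ((p | s) U (q | p))=False (p | s)=False p=False s=False (q | p)=False q=False
s_2={}: F(((p | s) U (q | p)))=True ((p | s) U (q | p))=False (p | s)=False p=False s=False (q | p)=False q=False
s_3={}: F(((p | s) U (q | p)))=True ((p | s) U (q | p))=False (p | s)=False p=False s=False (q | p)=False q=False
s_4={r,s}: F(((p | s) U (q | p)))=True ((p | s) U (q | p))=True (p | s)=True p=False s=True (q | p)=False q=False
s_5={p,s}: F(((p | s) U (q | p)))=True ((p | s) U (q | p))=True (p | s)=True p=True s=True (q | p)=True q=False
s_6={q}: F(((p | s) U (q | p)))=True ((p | s) U (q | p))=True (p | s)=False p=False s=False (q | p)=True q=True
s_7={q}: F(((p | s) U (q | p)))=True ((p | s) U (q | p))=True (p | s)=False p=False s=False (q | p)=True q=True
Evaluating at position 2: result = True

Answer: true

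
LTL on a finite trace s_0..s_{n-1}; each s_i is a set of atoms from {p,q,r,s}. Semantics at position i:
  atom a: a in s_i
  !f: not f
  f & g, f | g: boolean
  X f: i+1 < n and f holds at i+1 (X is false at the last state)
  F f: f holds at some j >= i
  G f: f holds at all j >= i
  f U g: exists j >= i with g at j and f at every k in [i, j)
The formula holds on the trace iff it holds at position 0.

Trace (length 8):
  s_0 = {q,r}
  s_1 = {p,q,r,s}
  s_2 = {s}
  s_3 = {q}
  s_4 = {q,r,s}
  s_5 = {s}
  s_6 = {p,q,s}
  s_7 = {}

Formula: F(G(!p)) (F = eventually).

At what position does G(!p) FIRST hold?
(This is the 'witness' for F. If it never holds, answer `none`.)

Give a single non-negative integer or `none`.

s_0={q,r}: G(!p)=False !p=True p=False
s_1={p,q,r,s}: G(!p)=False !p=False p=True
s_2={s}: G(!p)=False !p=True p=False
s_3={q}: G(!p)=False !p=True p=False
s_4={q,r,s}: G(!p)=False !p=True p=False
s_5={s}: G(!p)=False !p=True p=False
s_6={p,q,s}: G(!p)=False !p=False p=True
s_7={}: G(!p)=True !p=True p=False
F(G(!p)) holds; first witness at position 7.

Answer: 7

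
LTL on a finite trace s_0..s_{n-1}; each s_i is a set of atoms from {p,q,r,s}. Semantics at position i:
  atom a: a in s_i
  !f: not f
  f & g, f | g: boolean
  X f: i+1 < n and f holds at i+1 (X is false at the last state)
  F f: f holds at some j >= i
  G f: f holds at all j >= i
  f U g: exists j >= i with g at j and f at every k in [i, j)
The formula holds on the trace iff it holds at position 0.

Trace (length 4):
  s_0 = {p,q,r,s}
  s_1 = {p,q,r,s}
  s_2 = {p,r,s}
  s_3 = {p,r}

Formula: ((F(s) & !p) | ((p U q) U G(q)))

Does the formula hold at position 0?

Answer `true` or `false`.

Answer: false

Derivation:
s_0={p,q,r,s}: ((F(s) & !p) | ((p U q) U G(q)))=False (F(s) & !p)=False F(s)=True s=True !p=False p=True ((p U q) U G(q))=False (p U q)=True q=True G(q)=False
s_1={p,q,r,s}: ((F(s) & !p) | ((p U q) U G(q)))=False (F(s) & !p)=False F(s)=True s=True !p=False p=True ((p U q) U G(q))=False (p U q)=True q=True G(q)=False
s_2={p,r,s}: ((F(s) & !p) | ((p U q) U G(q)))=False (F(s) & !p)=False F(s)=True s=True !p=False p=True ((p U q) U G(q))=False (p U q)=False q=False G(q)=False
s_3={p,r}: ((F(s) & !p) | ((p U q) U G(q)))=False (F(s) & !p)=False F(s)=False s=False !p=False p=True ((p U q) U G(q))=False (p U q)=False q=False G(q)=False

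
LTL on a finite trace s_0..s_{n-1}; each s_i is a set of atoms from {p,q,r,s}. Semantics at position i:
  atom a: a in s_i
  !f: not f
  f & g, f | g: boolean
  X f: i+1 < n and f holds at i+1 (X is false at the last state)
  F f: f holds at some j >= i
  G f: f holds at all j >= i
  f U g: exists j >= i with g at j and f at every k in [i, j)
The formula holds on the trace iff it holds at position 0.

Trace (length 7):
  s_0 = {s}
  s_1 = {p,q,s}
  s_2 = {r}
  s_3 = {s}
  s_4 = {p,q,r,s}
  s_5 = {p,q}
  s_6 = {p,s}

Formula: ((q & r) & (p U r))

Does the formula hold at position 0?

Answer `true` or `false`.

s_0={s}: ((q & r) & (p U r))=False (q & r)=False q=False r=False (p U r)=False p=False
s_1={p,q,s}: ((q & r) & (p U r))=False (q & r)=False q=True r=False (p U r)=True p=True
s_2={r}: ((q & r) & (p U r))=False (q & r)=False q=False r=True (p U r)=True p=False
s_3={s}: ((q & r) & (p U r))=False (q & r)=False q=False r=False (p U r)=False p=False
s_4={p,q,r,s}: ((q & r) & (p U r))=True (q & r)=True q=True r=True (p U r)=True p=True
s_5={p,q}: ((q & r) & (p U r))=False (q & r)=False q=True r=False (p U r)=False p=True
s_6={p,s}: ((q & r) & (p U r))=False (q & r)=False q=False r=False (p U r)=False p=True

Answer: false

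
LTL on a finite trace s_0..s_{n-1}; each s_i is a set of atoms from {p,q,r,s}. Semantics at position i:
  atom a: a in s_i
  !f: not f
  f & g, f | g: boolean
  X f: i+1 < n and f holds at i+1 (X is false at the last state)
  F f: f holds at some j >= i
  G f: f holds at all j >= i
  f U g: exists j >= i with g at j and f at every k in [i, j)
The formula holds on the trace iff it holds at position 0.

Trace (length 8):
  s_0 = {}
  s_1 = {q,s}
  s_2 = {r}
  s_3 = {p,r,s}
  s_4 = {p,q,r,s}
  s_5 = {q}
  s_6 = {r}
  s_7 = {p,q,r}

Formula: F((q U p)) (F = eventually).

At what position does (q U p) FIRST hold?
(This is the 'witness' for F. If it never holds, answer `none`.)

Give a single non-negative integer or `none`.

s_0={}: (q U p)=False q=False p=False
s_1={q,s}: (q U p)=False q=True p=False
s_2={r}: (q U p)=False q=False p=False
s_3={p,r,s}: (q U p)=True q=False p=True
s_4={p,q,r,s}: (q U p)=True q=True p=True
s_5={q}: (q U p)=False q=True p=False
s_6={r}: (q U p)=False q=False p=False
s_7={p,q,r}: (q U p)=True q=True p=True
F((q U p)) holds; first witness at position 3.

Answer: 3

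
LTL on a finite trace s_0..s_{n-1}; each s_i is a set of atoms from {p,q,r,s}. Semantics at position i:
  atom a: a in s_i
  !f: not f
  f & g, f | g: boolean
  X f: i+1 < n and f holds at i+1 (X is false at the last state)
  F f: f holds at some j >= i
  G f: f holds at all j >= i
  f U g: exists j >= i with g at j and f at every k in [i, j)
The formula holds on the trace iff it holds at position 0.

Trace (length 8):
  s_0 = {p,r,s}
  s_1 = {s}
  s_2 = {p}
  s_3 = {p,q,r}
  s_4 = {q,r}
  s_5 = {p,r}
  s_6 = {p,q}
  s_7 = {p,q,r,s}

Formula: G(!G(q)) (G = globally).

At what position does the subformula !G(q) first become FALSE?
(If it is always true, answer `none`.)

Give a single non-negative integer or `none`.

s_0={p,r,s}: !G(q)=True G(q)=False q=False
s_1={s}: !G(q)=True G(q)=False q=False
s_2={p}: !G(q)=True G(q)=False q=False
s_3={p,q,r}: !G(q)=True G(q)=False q=True
s_4={q,r}: !G(q)=True G(q)=False q=True
s_5={p,r}: !G(q)=True G(q)=False q=False
s_6={p,q}: !G(q)=False G(q)=True q=True
s_7={p,q,r,s}: !G(q)=False G(q)=True q=True
G(!G(q)) holds globally = False
First violation at position 6.

Answer: 6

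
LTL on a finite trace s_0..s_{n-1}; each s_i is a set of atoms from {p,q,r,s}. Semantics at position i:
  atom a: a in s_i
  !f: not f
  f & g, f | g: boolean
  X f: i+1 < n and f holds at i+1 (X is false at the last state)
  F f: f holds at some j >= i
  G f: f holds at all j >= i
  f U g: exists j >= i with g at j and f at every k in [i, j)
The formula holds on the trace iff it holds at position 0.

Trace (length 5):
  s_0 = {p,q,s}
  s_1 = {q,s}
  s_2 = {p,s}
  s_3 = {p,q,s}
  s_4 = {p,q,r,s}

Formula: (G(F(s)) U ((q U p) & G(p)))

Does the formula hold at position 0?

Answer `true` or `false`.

s_0={p,q,s}: (G(F(s)) U ((q U p) & G(p)))=True G(F(s))=True F(s)=True s=True ((q U p) & G(p))=False (q U p)=True q=True p=True G(p)=False
s_1={q,s}: (G(F(s)) U ((q U p) & G(p)))=True G(F(s))=True F(s)=True s=True ((q U p) & G(p))=False (q U p)=True q=True p=False G(p)=False
s_2={p,s}: (G(F(s)) U ((q U p) & G(p)))=True G(F(s))=True F(s)=True s=True ((q U p) & G(p))=True (q U p)=True q=False p=True G(p)=True
s_3={p,q,s}: (G(F(s)) U ((q U p) & G(p)))=True G(F(s))=True F(s)=True s=True ((q U p) & G(p))=True (q U p)=True q=True p=True G(p)=True
s_4={p,q,r,s}: (G(F(s)) U ((q U p) & G(p)))=True G(F(s))=True F(s)=True s=True ((q U p) & G(p))=True (q U p)=True q=True p=True G(p)=True

Answer: true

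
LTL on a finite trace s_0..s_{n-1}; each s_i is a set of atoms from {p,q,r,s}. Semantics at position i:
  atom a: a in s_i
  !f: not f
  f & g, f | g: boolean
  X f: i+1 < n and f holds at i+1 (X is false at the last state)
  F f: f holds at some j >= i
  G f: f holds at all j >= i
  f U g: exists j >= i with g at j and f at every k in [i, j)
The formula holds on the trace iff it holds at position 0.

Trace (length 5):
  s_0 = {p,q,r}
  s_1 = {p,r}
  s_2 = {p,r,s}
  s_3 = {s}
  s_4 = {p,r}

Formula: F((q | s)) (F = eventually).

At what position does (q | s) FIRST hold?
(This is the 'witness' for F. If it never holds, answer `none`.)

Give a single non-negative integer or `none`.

s_0={p,q,r}: (q | s)=True q=True s=False
s_1={p,r}: (q | s)=False q=False s=False
s_2={p,r,s}: (q | s)=True q=False s=True
s_3={s}: (q | s)=True q=False s=True
s_4={p,r}: (q | s)=False q=False s=False
F((q | s)) holds; first witness at position 0.

Answer: 0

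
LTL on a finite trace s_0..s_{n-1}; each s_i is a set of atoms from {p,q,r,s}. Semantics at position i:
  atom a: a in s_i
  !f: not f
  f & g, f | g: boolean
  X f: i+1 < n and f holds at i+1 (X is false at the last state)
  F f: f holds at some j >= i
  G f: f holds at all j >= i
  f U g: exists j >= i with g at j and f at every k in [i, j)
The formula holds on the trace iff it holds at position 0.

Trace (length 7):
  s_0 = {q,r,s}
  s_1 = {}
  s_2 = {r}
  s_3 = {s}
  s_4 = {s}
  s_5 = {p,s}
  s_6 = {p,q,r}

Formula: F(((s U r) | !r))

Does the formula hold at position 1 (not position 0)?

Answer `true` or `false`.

Answer: true

Derivation:
s_0={q,r,s}: F(((s U r) | !r))=True ((s U r) | !r)=True (s U r)=True s=True r=True !r=False
s_1={}: F(((s U r) | !r))=True ((s U r) | !r)=True (s U r)=False s=False r=False !r=True
s_2={r}: F(((s U r) | !r))=True ((s U r) | !r)=True (s U r)=True s=False r=True !r=False
s_3={s}: F(((s U r) | !r))=True ((s U r) | !r)=True (s U r)=True s=True r=False !r=True
s_4={s}: F(((s U r) | !r))=True ((s U r) | !r)=True (s U r)=True s=True r=False !r=True
s_5={p,s}: F(((s U r) | !r))=True ((s U r) | !r)=True (s U r)=True s=True r=False !r=True
s_6={p,q,r}: F(((s U r) | !r))=True ((s U r) | !r)=True (s U r)=True s=False r=True !r=False
Evaluating at position 1: result = True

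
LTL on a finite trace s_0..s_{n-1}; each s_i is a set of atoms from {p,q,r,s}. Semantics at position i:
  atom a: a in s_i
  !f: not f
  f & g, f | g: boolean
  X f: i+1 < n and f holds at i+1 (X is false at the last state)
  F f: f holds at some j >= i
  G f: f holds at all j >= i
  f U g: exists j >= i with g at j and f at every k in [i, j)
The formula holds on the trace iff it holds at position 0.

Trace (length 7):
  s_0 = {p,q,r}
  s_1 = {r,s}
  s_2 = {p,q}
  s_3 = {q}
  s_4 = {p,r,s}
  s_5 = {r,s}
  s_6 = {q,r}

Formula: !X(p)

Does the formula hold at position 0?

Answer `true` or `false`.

s_0={p,q,r}: !X(p)=True X(p)=False p=True
s_1={r,s}: !X(p)=False X(p)=True p=False
s_2={p,q}: !X(p)=True X(p)=False p=True
s_3={q}: !X(p)=False X(p)=True p=False
s_4={p,r,s}: !X(p)=True X(p)=False p=True
s_5={r,s}: !X(p)=True X(p)=False p=False
s_6={q,r}: !X(p)=True X(p)=False p=False

Answer: true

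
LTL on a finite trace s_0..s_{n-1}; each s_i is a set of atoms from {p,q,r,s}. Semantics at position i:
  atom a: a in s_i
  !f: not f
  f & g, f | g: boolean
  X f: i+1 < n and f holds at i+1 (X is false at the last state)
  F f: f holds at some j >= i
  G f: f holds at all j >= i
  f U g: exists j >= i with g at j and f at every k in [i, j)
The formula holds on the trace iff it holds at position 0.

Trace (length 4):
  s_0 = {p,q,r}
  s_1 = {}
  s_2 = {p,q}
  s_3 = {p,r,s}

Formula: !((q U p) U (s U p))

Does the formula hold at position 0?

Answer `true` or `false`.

Answer: false

Derivation:
s_0={p,q,r}: !((q U p) U (s U p))=False ((q U p) U (s U p))=True (q U p)=True q=True p=True (s U p)=True s=False
s_1={}: !((q U p) U (s U p))=True ((q U p) U (s U p))=False (q U p)=False q=False p=False (s U p)=False s=False
s_2={p,q}: !((q U p) U (s U p))=False ((q U p) U (s U p))=True (q U p)=True q=True p=True (s U p)=True s=False
s_3={p,r,s}: !((q U p) U (s U p))=False ((q U p) U (s U p))=True (q U p)=True q=False p=True (s U p)=True s=True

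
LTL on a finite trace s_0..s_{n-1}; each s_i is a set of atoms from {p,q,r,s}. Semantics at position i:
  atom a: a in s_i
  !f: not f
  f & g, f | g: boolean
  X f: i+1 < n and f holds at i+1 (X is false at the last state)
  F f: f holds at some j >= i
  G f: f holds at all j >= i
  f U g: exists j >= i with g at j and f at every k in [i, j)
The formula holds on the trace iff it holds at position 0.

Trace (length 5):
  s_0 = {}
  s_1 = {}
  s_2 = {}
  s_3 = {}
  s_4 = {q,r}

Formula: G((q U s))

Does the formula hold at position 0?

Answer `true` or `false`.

s_0={}: G((q U s))=False (q U s)=False q=False s=False
s_1={}: G((q U s))=False (q U s)=False q=False s=False
s_2={}: G((q U s))=False (q U s)=False q=False s=False
s_3={}: G((q U s))=False (q U s)=False q=False s=False
s_4={q,r}: G((q U s))=False (q U s)=False q=True s=False

Answer: false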